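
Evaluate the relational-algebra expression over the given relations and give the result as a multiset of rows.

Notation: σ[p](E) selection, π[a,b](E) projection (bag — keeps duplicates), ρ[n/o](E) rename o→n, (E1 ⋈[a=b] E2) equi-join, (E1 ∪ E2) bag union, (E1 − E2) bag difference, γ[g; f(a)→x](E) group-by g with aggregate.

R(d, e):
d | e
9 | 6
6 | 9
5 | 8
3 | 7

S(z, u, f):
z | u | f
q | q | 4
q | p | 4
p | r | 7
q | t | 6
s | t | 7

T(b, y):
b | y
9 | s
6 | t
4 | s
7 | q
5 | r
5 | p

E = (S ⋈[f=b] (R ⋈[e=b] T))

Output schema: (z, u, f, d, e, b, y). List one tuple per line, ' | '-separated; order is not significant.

Stepwise |·|:
  S → 5
  R → 4
  T → 6
  (R ⋈[e=b] T) → 3
  (S ⋈[f=b] (R ⋈[e=b] T)) → 3

== RESULT ==
z | u | f | d | e | b | y
p | r | 7 | 3 | 7 | 7 | q
q | t | 6 | 9 | 6 | 6 | t
s | t | 7 | 3 | 7 | 7 | q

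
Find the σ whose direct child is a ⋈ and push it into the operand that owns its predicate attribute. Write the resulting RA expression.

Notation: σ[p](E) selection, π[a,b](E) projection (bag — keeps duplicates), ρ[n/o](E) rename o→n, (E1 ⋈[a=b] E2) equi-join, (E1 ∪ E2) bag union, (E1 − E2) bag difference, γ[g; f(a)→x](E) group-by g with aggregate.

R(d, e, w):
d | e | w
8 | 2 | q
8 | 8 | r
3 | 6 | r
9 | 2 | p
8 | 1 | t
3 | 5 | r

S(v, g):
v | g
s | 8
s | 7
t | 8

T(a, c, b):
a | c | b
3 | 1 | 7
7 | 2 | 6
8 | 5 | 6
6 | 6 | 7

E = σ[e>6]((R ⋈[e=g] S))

σ filters on e, owned by the left side.
E' = (σ[e>6](R) ⋈[e=g] S)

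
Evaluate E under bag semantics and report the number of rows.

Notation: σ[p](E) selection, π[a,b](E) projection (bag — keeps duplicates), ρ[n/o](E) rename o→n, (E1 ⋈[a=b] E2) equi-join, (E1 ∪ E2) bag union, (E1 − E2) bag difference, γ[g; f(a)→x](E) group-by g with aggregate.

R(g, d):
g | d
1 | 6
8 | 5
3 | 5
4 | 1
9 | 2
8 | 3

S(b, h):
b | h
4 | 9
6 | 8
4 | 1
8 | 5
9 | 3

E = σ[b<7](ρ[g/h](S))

Stepwise |·|:
  S → 5
  ρ[g/h](S) → 5
  σ[b<7](ρ[g/h](S)) → 3

|E| = 3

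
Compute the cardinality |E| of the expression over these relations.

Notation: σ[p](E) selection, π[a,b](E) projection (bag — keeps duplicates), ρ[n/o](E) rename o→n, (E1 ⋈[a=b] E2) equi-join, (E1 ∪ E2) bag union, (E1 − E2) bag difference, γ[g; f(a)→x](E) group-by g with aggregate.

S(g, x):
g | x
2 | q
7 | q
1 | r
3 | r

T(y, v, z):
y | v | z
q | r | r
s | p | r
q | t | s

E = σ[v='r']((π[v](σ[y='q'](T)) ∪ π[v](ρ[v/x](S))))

Row counts bottom-up:
  T → 3
  σ[y='q'](T) → 2
  π[v](σ[y='q'](T)) → 2
  S → 4
  ρ[v/x](S) → 4
  π[v](ρ[v/x](S)) → 4
  (π[v](σ[y='q'](T)) ∪ π[v](ρ[v/x](S))) → 6
  σ[v='r']((π[v](σ[y='q'](T)) ∪ π[v](ρ[v/x](S)))) → 3

|E| = 3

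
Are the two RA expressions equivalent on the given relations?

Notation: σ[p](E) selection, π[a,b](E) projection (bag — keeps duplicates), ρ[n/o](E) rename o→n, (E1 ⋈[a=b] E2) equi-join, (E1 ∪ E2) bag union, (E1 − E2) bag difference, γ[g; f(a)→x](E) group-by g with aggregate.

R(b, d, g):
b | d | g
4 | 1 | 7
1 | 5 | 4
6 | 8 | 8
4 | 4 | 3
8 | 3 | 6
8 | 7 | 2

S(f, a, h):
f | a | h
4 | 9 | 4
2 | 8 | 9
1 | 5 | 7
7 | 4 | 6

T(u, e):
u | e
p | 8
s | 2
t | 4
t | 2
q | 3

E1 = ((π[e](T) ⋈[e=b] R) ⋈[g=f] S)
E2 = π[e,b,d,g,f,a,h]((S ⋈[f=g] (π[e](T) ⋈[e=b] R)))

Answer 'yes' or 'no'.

E1 stepwise |·|:
  T → 5
  π[e](T) → 5
  R → 6
  (π[e](T) ⋈[e=b] R) → 4
  S → 4
  ((π[e](T) ⋈[e=b] R) ⋈[g=f] S) → 2
E2 stepwise |·|:
  S → 4
  T → 5
  π[e](T) → 5
  R → 6
  (π[e](T) ⋈[e=b] R) → 4
  (S ⋈[f=g] (π[e](T) ⋈[e=b] R)) → 2
  π[e,b,d,g,f,a,h]((S ⋈[f=g] (π[e](T) ⋈[e=b] R))) → 2

E1 and E2 produce the same multiset:
e | b | d | g | f | a | h
4 | 4 | 1 | 7 | 7 | 4 | 6
8 | 8 | 7 | 2 | 2 | 8 | 9

yes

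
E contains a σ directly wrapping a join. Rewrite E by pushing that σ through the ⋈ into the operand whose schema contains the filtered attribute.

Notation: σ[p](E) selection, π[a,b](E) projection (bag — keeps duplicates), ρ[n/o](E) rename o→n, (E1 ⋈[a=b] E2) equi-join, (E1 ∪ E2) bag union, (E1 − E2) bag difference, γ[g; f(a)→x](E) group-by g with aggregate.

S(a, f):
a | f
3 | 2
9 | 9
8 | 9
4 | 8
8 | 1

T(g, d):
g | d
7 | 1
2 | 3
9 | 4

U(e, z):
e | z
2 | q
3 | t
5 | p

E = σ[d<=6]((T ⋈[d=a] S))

σ filters on d, owned by the left side.
E' = (σ[d<=6](T) ⋈[d=a] S)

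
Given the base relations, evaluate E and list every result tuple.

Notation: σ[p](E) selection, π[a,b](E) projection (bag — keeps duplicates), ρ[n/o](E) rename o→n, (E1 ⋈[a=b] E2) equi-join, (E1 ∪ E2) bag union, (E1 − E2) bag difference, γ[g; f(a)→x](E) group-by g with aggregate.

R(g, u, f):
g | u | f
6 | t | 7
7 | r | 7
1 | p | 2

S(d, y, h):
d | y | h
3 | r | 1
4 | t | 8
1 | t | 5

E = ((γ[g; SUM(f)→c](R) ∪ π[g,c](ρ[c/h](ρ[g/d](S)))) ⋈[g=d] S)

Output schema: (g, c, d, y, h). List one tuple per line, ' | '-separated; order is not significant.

Row counts bottom-up:
  R → 3
  γ[g; SUM(f)→c](R) → 3
  S → 3
  ρ[g/d](S) → 3
  ρ[c/h](ρ[g/d](S)) → 3
  π[g,c](ρ[c/h](ρ[g/d](S))) → 3
  (γ[g; SUM(f)→c](R) ∪ π[g,c](ρ[c/h](ρ[g/d](S)))) → 6
  S → 3
  ((γ[g; SUM(f)→c](R) ∪ π[g,c](ρ[c/h](ρ[g/d](S)))) ⋈[g=d] S) → 4

== RESULT ==
g | c | d | y | h
1 | 2 | 1 | t | 5
1 | 5 | 1 | t | 5
3 | 1 | 3 | r | 1
4 | 8 | 4 | t | 8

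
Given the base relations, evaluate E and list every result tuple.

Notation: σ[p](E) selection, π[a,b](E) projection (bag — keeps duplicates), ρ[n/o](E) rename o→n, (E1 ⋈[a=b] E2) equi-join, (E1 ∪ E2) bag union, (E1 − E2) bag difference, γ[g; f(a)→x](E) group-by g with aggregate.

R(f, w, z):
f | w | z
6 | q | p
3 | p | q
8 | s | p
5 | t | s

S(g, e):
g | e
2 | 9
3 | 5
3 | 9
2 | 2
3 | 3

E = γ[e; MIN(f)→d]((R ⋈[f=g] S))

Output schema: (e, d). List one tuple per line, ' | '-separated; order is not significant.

Stepwise |·|:
  R → 4
  S → 5
  (R ⋈[f=g] S) → 3
  γ[e; MIN(f)→d]((R ⋈[f=g] S)) → 3

== RESULT ==
e | d
3 | 3
5 | 3
9 | 3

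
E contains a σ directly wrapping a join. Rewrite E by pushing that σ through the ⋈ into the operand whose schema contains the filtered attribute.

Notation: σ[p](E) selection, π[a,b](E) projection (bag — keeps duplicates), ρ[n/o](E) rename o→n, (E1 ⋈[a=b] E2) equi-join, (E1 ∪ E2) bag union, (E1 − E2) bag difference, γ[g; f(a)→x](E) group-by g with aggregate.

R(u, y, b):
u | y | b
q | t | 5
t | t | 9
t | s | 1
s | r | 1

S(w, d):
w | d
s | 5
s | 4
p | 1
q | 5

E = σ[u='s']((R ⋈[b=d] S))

σ filters on u, owned by the left side.
E' = (σ[u='s'](R) ⋈[b=d] S)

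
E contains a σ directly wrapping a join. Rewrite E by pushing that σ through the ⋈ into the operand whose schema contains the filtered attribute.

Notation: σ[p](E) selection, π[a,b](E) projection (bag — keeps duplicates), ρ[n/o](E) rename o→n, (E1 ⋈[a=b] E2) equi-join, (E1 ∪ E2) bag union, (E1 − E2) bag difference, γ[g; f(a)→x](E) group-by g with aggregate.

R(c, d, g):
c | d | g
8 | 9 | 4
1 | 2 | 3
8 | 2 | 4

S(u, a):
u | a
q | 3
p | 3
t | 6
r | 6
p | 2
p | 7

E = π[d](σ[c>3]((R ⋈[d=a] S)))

σ filters on c, owned by the left side.
E' = π[d]((σ[c>3](R) ⋈[d=a] S))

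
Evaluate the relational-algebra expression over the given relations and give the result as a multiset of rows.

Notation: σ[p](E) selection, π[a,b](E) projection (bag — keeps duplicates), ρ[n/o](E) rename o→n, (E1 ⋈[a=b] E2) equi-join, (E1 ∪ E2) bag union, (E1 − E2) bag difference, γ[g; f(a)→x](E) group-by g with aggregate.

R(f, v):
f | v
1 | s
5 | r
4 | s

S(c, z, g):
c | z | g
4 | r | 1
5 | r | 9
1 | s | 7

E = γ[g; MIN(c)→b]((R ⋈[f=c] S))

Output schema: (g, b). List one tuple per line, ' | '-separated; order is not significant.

Subexpression sizes:
  R → 3
  S → 3
  (R ⋈[f=c] S) → 3
  γ[g; MIN(c)→b]((R ⋈[f=c] S)) → 3

== RESULT ==
g | b
1 | 4
7 | 1
9 | 5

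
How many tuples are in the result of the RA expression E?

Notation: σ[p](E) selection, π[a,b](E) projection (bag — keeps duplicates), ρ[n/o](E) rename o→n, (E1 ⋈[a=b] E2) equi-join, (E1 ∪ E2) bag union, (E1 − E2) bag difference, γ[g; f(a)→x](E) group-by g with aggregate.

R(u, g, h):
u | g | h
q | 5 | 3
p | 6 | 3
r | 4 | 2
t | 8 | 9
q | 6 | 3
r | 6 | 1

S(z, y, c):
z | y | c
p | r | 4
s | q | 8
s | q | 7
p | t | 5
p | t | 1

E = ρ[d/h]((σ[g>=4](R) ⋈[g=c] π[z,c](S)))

Subexpression sizes:
  R → 6
  σ[g>=4](R) → 6
  S → 5
  π[z,c](S) → 5
  (σ[g>=4](R) ⋈[g=c] π[z,c](S)) → 3
  ρ[d/h]((σ[g>=4](R) ⋈[g=c] π[z,c](S))) → 3

|E| = 3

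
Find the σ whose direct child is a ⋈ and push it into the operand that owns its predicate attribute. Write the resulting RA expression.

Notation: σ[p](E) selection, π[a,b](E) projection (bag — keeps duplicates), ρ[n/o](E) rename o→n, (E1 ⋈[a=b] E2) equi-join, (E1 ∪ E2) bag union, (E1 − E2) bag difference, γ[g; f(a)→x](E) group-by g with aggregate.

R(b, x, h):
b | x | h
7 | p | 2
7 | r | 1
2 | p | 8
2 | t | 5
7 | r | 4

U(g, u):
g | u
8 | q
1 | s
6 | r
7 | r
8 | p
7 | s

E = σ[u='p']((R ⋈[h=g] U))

σ filters on u, owned by the right side.
E' = (R ⋈[h=g] σ[u='p'](U))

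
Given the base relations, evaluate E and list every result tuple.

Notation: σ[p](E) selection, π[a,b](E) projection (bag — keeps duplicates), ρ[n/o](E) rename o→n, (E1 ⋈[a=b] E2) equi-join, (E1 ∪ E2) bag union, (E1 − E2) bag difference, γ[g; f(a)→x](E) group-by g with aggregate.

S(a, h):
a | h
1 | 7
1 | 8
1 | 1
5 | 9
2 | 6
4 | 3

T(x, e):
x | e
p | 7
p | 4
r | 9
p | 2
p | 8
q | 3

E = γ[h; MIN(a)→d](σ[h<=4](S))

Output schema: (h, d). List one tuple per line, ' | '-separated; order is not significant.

Stepwise |·|:
  S → 6
  σ[h<=4](S) → 2
  γ[h; MIN(a)→d](σ[h<=4](S)) → 2

== RESULT ==
h | d
1 | 1
3 | 4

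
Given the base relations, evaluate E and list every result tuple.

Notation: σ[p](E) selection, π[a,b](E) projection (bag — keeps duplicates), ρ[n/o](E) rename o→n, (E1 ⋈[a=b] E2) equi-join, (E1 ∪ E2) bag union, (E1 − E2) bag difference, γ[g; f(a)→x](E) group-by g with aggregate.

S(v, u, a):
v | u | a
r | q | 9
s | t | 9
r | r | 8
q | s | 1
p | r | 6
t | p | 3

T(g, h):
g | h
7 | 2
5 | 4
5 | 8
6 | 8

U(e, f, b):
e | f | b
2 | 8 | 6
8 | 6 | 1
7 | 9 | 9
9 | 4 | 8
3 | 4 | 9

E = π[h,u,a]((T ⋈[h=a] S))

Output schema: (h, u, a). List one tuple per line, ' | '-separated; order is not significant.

Stepwise |·|:
  T → 4
  S → 6
  (T ⋈[h=a] S) → 2
  π[h,u,a]((T ⋈[h=a] S)) → 2

== RESULT ==
h | u | a
8 | r | 8
8 | r | 8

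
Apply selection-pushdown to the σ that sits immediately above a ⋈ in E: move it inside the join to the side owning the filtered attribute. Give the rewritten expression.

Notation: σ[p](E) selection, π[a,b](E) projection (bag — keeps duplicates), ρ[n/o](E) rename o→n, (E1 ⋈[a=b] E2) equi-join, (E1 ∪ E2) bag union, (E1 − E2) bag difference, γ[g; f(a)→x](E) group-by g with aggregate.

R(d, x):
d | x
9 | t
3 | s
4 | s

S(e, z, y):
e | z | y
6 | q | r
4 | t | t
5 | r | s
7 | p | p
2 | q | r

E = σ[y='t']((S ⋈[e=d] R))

σ filters on y, owned by the left side.
E' = (σ[y='t'](S) ⋈[e=d] R)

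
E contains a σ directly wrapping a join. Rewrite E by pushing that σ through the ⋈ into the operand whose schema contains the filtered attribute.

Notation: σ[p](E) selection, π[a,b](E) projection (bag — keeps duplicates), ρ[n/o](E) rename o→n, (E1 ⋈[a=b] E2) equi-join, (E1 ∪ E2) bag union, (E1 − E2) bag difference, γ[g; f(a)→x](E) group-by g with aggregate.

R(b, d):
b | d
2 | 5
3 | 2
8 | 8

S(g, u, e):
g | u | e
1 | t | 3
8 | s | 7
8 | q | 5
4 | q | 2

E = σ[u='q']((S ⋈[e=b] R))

σ filters on u, owned by the left side.
E' = (σ[u='q'](S) ⋈[e=b] R)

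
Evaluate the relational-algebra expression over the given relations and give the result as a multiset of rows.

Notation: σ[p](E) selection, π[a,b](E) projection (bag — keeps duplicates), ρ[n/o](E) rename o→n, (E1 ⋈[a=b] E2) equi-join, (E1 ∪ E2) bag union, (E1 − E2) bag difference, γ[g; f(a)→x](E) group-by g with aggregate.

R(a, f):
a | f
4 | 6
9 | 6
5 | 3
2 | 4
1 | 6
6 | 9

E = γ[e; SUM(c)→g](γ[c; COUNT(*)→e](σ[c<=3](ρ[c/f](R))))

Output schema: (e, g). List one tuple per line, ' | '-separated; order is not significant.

Stepwise |·|:
  R → 6
  ρ[c/f](R) → 6
  σ[c<=3](ρ[c/f](R)) → 1
  γ[c; COUNT(*)→e](σ[c<=3](ρ[c/f](R))) → 1
  γ[e; SUM(c)→g](γ[c; COUNT(*)→e](σ[c<=3](ρ[c/f](R)))) → 1

== RESULT ==
e | g
1 | 3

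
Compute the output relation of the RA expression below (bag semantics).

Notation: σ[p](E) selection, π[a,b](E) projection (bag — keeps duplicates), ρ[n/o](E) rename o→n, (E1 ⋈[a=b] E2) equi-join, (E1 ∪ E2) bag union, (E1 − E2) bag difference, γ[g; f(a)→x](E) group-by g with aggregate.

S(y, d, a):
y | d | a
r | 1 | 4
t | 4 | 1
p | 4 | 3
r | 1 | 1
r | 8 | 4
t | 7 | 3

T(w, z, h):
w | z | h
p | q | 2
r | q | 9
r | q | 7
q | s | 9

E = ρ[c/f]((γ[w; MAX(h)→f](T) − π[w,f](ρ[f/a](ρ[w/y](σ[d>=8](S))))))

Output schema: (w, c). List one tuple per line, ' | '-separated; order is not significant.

Stepwise |·|:
  T → 4
  γ[w; MAX(h)→f](T) → 3
  S → 6
  σ[d>=8](S) → 1
  ρ[w/y](σ[d>=8](S)) → 1
  ρ[f/a](ρ[w/y](σ[d>=8](S))) → 1
  π[w,f](ρ[f/a](ρ[w/y](σ[d>=8](S)))) → 1
  (γ[w; MAX(h)→f](T) − π[w,f](ρ[f/a](ρ[w/y](σ[d>=8](S))))) → 3
  ρ[c/f]((γ[w; MAX(h)→f](T) − π[w,f](ρ[f/a](ρ[w/y](σ[d>=8](S)))))) → 3

== RESULT ==
w | c
p | 2
q | 9
r | 9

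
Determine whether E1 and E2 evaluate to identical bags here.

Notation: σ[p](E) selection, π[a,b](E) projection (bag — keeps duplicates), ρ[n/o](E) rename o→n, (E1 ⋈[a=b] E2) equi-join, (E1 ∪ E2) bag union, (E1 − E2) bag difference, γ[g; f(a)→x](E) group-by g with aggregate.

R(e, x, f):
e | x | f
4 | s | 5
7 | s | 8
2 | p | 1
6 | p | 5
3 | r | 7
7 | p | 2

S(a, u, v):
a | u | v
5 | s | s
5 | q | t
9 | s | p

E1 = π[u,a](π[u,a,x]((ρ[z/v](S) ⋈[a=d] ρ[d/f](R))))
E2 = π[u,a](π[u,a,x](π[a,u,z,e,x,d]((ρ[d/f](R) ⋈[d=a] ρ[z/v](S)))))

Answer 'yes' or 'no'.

E1 stepwise |·|:
  S → 3
  ρ[z/v](S) → 3
  R → 6
  ρ[d/f](R) → 6
  (ρ[z/v](S) ⋈[a=d] ρ[d/f](R)) → 4
  π[u,a,x]((ρ[z/v](S) ⋈[a=d] ρ[d/f](R))) → 4
  π[u,a](π[u,a,x]((ρ[z/v](S) ⋈[a=d] ρ[d/f](R)))) → 4
E2 stepwise |·|:
  R → 6
  ρ[d/f](R) → 6
  S → 3
  ρ[z/v](S) → 3
  (ρ[d/f](R) ⋈[d=a] ρ[z/v](S)) → 4
  π[a,u,z,e,x,d]((ρ[d/f](R) ⋈[d=a] ρ[z/v](S))) → 4
  π[u,a,x](π[a,u,z,e,x,d]((ρ[d/f](R) ⋈[d=a] ρ[z/v](S)))) → 4
  π[u,a](π[u,a,x](π[a,u,z,e,x,d]((ρ[d/f](R) ⋈[d=a] ρ[z/v](S))))) → 4

E1 and E2 produce the same multiset:
u | a
q | 5
q | 5
s | 5
s | 5

yes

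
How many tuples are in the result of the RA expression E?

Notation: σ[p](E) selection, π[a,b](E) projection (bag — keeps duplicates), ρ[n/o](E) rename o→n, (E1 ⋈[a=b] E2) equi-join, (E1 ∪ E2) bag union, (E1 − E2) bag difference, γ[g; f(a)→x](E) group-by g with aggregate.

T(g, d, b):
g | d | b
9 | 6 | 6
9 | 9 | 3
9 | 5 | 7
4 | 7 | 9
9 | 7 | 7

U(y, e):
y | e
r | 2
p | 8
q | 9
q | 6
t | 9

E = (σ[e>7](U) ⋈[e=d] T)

Subexpression sizes:
  U → 5
  σ[e>7](U) → 3
  T → 5
  (σ[e>7](U) ⋈[e=d] T) → 2

|E| = 2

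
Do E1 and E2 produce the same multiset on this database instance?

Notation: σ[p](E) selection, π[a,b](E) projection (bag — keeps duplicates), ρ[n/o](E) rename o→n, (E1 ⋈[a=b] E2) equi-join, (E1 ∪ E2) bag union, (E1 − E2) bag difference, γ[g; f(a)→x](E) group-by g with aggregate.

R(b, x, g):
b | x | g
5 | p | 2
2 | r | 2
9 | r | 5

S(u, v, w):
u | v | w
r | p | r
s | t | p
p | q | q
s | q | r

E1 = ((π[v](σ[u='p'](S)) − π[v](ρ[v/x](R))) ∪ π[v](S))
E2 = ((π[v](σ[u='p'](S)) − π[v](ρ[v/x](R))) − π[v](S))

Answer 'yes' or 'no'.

E1 row counts bottom-up:
  S → 4
  σ[u='p'](S) → 1
  π[v](σ[u='p'](S)) → 1
  R → 3
  ρ[v/x](R) → 3
  π[v](ρ[v/x](R)) → 3
  (π[v](σ[u='p'](S)) − π[v](ρ[v/x](R))) → 1
  S → 4
  π[v](S) → 4
  ((π[v](σ[u='p'](S)) − π[v](ρ[v/x](R))) ∪ π[v](S)) → 5
E2 row counts bottom-up:
  S → 4
  σ[u='p'](S) → 1
  π[v](σ[u='p'](S)) → 1
  R → 3
  ρ[v/x](R) → 3
  π[v](ρ[v/x](R)) → 3
  (π[v](σ[u='p'](S)) − π[v](ρ[v/x](R))) → 1
  S → 4
  π[v](S) → 4
  ((π[v](σ[u='p'](S)) − π[v](ρ[v/x](R))) − π[v](S)) → 0

E1 result:
v
p
q
q
q
t
E2 result:
v
(0 rows)
Witness: ('t',) appears 1× in E1 but 0× in E2.

no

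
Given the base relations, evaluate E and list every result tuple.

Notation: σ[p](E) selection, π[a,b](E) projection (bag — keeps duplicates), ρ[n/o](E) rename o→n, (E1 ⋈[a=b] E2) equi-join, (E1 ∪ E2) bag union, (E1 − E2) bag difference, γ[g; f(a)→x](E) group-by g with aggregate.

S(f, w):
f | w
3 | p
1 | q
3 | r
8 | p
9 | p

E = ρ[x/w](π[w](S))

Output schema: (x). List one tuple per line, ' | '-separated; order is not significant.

Per-node cardinality:
  S → 5
  π[w](S) → 5
  ρ[x/w](π[w](S)) → 5

== RESULT ==
x
p
p
p
q
r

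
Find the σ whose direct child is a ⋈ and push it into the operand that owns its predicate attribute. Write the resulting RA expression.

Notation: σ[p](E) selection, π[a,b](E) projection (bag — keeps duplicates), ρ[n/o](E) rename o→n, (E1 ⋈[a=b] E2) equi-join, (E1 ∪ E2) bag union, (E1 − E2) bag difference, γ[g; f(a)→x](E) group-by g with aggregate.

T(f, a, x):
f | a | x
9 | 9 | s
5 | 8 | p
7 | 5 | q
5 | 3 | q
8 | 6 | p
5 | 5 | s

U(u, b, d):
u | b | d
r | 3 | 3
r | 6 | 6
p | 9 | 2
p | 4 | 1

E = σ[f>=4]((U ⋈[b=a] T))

σ filters on f, owned by the right side.
E' = (U ⋈[b=a] σ[f>=4](T))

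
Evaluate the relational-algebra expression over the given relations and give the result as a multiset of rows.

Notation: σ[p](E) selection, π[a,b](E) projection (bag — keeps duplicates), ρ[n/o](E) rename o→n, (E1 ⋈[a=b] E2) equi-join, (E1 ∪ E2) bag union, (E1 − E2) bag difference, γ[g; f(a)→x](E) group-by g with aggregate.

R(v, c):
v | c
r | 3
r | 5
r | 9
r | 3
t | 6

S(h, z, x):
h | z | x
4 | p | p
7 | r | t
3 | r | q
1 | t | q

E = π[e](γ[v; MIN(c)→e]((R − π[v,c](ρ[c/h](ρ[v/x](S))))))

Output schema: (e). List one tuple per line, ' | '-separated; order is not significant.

Subexpression sizes:
  R → 5
  S → 4
  ρ[v/x](S) → 4
  ρ[c/h](ρ[v/x](S)) → 4
  π[v,c](ρ[c/h](ρ[v/x](S))) → 4
  (R − π[v,c](ρ[c/h](ρ[v/x](S)))) → 5
  γ[v; MIN(c)→e]((R − π[v,c](ρ[c/h](ρ[v/x](S))))) → 2
  π[e](γ[v; MIN(c)→e]((R − π[v,c](ρ[c/h](ρ[v/x](S)))))) → 2

== RESULT ==
e
3
6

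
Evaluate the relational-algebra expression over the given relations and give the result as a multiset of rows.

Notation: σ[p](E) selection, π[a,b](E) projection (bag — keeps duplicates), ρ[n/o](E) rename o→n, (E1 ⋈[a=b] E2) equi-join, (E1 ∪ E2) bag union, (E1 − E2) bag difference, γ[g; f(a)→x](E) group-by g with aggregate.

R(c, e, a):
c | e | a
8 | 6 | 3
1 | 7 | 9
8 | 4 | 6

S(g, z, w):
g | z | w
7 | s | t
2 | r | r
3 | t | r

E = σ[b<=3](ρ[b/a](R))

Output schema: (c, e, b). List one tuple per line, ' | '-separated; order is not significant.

Stepwise |·|:
  R → 3
  ρ[b/a](R) → 3
  σ[b<=3](ρ[b/a](R)) → 1

== RESULT ==
c | e | b
8 | 6 | 3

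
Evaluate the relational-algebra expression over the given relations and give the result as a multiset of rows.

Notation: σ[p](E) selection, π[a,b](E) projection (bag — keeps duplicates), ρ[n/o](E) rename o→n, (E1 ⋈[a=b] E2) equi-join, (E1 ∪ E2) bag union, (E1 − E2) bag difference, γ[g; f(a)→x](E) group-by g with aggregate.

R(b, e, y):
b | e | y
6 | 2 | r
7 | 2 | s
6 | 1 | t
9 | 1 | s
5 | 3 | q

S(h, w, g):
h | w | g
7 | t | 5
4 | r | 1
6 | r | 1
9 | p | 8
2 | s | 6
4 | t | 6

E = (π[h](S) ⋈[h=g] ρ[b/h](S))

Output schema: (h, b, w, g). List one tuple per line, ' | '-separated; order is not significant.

Subexpression sizes:
  S → 6
  π[h](S) → 6
  S → 6
  ρ[b/h](S) → 6
  (π[h](S) ⋈[h=g] ρ[b/h](S)) → 2

== RESULT ==
h | b | w | g
6 | 2 | s | 6
6 | 4 | t | 6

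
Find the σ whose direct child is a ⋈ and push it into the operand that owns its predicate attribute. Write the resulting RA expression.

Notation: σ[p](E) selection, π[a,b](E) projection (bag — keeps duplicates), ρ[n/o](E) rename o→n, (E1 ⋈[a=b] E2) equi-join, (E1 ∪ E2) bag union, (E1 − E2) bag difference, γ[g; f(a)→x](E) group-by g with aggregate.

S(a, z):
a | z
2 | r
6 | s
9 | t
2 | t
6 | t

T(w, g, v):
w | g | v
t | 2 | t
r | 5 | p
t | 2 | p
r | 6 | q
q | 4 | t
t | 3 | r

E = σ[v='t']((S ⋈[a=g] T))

σ filters on v, owned by the right side.
E' = (S ⋈[a=g] σ[v='t'](T))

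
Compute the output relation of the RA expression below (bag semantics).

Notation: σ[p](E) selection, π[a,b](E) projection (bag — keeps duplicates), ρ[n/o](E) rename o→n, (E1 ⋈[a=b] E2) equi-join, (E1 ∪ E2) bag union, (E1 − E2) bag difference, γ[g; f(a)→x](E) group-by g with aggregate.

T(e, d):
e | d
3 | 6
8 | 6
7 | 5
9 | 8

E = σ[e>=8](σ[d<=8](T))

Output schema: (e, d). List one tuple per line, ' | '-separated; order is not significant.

Per-node cardinality:
  T → 4
  σ[d<=8](T) → 4
  σ[e>=8](σ[d<=8](T)) → 2

== RESULT ==
e | d
8 | 6
9 | 8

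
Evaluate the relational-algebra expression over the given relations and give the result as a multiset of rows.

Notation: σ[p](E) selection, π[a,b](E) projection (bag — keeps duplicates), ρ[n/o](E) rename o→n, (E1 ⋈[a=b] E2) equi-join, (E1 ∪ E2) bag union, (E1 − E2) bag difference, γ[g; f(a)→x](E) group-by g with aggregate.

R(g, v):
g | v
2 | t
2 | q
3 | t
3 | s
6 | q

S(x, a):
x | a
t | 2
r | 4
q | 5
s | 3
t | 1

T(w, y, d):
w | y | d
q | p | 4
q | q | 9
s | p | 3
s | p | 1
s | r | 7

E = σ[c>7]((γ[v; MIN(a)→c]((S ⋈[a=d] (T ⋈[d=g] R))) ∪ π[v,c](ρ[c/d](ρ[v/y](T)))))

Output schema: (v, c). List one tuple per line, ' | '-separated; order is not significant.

Row counts bottom-up:
  S → 5
  T → 5
  R → 5
  (T ⋈[d=g] R) → 2
  (S ⋈[a=d] (T ⋈[d=g] R)) → 2
  γ[v; MIN(a)→c]((S ⋈[a=d] (T ⋈[d=g] R))) → 2
  T → 5
  ρ[v/y](T) → 5
  ρ[c/d](ρ[v/y](T)) → 5
  π[v,c](ρ[c/d](ρ[v/y](T))) → 5
  (γ[v; MIN(a)→c]((S ⋈[a=d] (T ⋈[d=g] R))) ∪ π[v,c](ρ[c/d](ρ[v/y](T)))) → 7
  σ[c>7]((γ[v; MIN(a)→c]((S ⋈[a=d] (T ⋈[d=g] R))) ∪ π[v,c](ρ[c/d](ρ[v/y](T))))) → 1

== RESULT ==
v | c
q | 9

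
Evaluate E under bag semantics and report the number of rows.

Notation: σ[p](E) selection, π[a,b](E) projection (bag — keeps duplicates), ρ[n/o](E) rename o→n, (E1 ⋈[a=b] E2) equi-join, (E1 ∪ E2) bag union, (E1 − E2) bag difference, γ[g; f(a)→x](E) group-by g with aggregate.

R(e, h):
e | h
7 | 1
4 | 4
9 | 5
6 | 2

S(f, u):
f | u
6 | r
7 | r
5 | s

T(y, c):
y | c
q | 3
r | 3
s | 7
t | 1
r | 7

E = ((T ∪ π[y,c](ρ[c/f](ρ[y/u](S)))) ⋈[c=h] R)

Subexpression sizes:
  T → 5
  S → 3
  ρ[y/u](S) → 3
  ρ[c/f](ρ[y/u](S)) → 3
  π[y,c](ρ[c/f](ρ[y/u](S))) → 3
  (T ∪ π[y,c](ρ[c/f](ρ[y/u](S)))) → 8
  R → 4
  ((T ∪ π[y,c](ρ[c/f](ρ[y/u](S)))) ⋈[c=h] R) → 2

|E| = 2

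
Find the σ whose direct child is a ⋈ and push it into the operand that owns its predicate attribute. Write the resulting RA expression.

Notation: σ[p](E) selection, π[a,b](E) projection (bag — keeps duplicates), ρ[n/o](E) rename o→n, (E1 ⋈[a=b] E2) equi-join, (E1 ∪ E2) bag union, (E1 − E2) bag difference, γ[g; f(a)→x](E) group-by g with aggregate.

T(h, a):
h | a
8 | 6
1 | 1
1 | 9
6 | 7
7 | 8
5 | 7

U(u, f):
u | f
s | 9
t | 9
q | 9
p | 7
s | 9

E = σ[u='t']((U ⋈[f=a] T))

σ filters on u, owned by the left side.
E' = (σ[u='t'](U) ⋈[f=a] T)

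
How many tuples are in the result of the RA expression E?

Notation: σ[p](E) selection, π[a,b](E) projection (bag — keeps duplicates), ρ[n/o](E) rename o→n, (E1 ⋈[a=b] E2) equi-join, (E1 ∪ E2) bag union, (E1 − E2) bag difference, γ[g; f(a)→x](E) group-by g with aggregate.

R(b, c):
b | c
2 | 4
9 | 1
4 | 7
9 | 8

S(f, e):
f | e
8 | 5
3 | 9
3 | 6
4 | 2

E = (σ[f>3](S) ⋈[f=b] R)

Row counts bottom-up:
  S → 4
  σ[f>3](S) → 2
  R → 4
  (σ[f>3](S) ⋈[f=b] R) → 1

|E| = 1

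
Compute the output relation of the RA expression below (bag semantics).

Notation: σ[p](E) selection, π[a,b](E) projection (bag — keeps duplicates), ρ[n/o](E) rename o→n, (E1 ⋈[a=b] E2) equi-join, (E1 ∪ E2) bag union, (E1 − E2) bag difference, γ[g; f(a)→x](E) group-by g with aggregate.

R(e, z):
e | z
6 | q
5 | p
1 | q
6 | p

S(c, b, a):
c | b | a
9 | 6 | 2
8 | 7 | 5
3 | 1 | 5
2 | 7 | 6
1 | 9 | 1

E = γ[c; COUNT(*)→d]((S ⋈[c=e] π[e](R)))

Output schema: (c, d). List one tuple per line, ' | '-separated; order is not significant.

Stepwise |·|:
  S → 5
  R → 4
  π[e](R) → 4
  (S ⋈[c=e] π[e](R)) → 1
  γ[c; COUNT(*)→d]((S ⋈[c=e] π[e](R))) → 1

== RESULT ==
c | d
1 | 1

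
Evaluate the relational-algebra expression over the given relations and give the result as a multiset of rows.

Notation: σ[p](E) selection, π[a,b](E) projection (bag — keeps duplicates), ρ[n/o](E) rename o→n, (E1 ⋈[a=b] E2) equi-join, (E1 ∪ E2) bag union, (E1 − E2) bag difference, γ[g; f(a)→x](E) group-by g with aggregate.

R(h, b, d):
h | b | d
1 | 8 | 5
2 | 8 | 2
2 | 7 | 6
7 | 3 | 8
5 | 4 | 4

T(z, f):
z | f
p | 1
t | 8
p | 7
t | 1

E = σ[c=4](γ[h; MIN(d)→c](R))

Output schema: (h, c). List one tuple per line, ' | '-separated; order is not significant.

Stepwise |·|:
  R → 5
  γ[h; MIN(d)→c](R) → 4
  σ[c=4](γ[h; MIN(d)→c](R)) → 1

== RESULT ==
h | c
5 | 4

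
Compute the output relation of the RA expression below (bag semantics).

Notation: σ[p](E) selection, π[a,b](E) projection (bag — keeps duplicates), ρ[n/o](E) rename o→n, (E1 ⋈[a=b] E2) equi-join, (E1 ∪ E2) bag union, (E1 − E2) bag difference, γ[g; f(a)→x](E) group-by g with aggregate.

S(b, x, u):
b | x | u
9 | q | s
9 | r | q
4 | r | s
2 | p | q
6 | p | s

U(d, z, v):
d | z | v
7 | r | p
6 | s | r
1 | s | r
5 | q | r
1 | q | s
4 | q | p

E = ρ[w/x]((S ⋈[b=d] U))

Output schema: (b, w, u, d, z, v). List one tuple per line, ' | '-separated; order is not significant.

Subexpression sizes:
  S → 5
  U → 6
  (S ⋈[b=d] U) → 2
  ρ[w/x]((S ⋈[b=d] U)) → 2

== RESULT ==
b | w | u | d | z | v
4 | r | s | 4 | q | p
6 | p | s | 6 | s | r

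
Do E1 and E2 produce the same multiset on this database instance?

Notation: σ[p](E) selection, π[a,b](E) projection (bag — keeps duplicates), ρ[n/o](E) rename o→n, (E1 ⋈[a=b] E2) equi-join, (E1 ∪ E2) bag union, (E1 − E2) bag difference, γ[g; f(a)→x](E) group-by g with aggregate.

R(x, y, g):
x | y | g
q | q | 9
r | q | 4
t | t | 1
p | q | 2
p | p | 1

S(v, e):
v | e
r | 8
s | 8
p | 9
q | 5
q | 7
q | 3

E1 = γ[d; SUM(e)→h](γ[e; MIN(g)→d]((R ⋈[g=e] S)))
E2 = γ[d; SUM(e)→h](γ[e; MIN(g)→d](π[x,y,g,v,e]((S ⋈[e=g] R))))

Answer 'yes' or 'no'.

E1 row counts bottom-up:
  R → 5
  S → 6
  (R ⋈[g=e] S) → 1
  γ[e; MIN(g)→d]((R ⋈[g=e] S)) → 1
  γ[d; SUM(e)→h](γ[e; MIN(g)→d]((R ⋈[g=e] S))) → 1
E2 row counts bottom-up:
  S → 6
  R → 5
  (S ⋈[e=g] R) → 1
  π[x,y,g,v,e]((S ⋈[e=g] R)) → 1
  γ[e; MIN(g)→d](π[x,y,g,v,e]((S ⋈[e=g] R))) → 1
  γ[d; SUM(e)→h](γ[e; MIN(g)→d](π[x,y,g,v,e]((S ⋈[e=g] R)))) → 1

E1 and E2 produce the same multiset:
d | h
9 | 9

yes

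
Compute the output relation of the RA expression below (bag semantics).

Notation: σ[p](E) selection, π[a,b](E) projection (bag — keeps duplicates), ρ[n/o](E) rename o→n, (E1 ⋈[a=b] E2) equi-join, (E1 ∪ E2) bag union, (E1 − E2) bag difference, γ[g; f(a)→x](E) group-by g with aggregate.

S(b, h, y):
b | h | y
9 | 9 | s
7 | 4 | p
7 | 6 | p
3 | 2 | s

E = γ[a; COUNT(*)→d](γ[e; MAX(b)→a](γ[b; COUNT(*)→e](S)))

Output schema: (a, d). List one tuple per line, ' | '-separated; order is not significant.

Per-node cardinality:
  S → 4
  γ[b; COUNT(*)→e](S) → 3
  γ[e; MAX(b)→a](γ[b; COUNT(*)→e](S)) → 2
  γ[a; COUNT(*)→d](γ[e; MAX(b)→a](γ[b; COUNT(*)→e](S))) → 2

== RESULT ==
a | d
7 | 1
9 | 1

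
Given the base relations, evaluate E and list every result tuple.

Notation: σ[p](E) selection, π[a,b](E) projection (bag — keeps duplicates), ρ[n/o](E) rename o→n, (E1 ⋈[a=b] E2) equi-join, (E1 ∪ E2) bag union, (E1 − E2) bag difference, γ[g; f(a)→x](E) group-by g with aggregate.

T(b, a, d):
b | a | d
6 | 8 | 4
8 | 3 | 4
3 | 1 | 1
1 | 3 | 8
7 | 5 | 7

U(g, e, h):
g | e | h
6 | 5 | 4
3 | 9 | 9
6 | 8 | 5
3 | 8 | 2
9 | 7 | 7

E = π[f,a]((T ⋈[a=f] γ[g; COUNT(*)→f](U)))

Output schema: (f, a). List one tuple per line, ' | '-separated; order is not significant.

Stepwise |·|:
  T → 5
  U → 5
  γ[g; COUNT(*)→f](U) → 3
  (T ⋈[a=f] γ[g; COUNT(*)→f](U)) → 1
  π[f,a]((T ⋈[a=f] γ[g; COUNT(*)→f](U))) → 1

== RESULT ==
f | a
1 | 1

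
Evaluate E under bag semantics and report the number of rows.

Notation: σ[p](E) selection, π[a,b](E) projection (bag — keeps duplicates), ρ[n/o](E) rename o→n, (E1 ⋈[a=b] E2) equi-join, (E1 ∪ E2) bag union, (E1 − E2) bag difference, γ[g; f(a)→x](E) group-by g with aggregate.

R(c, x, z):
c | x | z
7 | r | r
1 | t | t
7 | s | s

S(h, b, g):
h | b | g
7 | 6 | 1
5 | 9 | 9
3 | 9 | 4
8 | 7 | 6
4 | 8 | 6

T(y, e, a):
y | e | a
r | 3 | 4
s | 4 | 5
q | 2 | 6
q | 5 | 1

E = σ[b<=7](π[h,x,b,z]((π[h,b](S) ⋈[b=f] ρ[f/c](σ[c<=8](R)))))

Row counts bottom-up:
  S → 5
  π[h,b](S) → 5
  R → 3
  σ[c<=8](R) → 3
  ρ[f/c](σ[c<=8](R)) → 3
  (π[h,b](S) ⋈[b=f] ρ[f/c](σ[c<=8](R))) → 2
  π[h,x,b,z]((π[h,b](S) ⋈[b=f] ρ[f/c](σ[c<=8](R)))) → 2
  σ[b<=7](π[h,x,b,z]((π[h,b](S) ⋈[b=f] ρ[f/c](σ[c<=8](R))))) → 2

|E| = 2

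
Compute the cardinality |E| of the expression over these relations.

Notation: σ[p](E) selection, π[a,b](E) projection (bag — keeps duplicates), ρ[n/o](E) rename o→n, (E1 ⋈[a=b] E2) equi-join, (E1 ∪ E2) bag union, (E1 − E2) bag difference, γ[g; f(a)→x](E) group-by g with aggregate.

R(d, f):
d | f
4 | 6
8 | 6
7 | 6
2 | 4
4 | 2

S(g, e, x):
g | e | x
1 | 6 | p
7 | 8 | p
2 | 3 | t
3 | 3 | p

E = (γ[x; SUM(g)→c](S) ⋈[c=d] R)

Row counts bottom-up:
  S → 4
  γ[x; SUM(g)→c](S) → 2
  R → 5
  (γ[x; SUM(g)→c](S) ⋈[c=d] R) → 1

|E| = 1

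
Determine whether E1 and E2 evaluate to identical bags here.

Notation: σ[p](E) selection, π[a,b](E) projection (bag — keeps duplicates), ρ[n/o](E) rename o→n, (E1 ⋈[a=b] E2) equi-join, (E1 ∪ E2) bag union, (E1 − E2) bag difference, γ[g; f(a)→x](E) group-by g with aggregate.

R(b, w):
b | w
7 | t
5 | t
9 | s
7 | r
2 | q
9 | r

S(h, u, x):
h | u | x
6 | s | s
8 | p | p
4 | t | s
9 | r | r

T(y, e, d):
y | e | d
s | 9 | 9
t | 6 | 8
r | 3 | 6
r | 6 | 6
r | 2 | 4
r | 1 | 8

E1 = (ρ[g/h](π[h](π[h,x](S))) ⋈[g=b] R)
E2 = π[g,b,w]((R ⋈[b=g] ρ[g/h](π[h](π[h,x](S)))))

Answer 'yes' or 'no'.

E1 subexpression sizes:
  S → 4
  π[h,x](S) → 4
  π[h](π[h,x](S)) → 4
  ρ[g/h](π[h](π[h,x](S))) → 4
  R → 6
  (ρ[g/h](π[h](π[h,x](S))) ⋈[g=b] R) → 2
E2 subexpression sizes:
  R → 6
  S → 4
  π[h,x](S) → 4
  π[h](π[h,x](S)) → 4
  ρ[g/h](π[h](π[h,x](S))) → 4
  (R ⋈[b=g] ρ[g/h](π[h](π[h,x](S)))) → 2
  π[g,b,w]((R ⋈[b=g] ρ[g/h](π[h](π[h,x](S))))) → 2

E1 and E2 produce the same multiset:
g | b | w
9 | 9 | r
9 | 9 | s

yes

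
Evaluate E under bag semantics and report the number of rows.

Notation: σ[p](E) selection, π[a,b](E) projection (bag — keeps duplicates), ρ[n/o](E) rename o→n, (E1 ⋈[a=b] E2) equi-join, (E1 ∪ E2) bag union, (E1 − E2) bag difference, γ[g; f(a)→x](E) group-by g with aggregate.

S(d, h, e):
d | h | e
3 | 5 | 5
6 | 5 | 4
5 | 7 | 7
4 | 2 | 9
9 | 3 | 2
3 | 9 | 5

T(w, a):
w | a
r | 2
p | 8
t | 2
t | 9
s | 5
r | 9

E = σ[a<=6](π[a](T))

Subexpression sizes:
  T → 6
  π[a](T) → 6
  σ[a<=6](π[a](T)) → 3

|E| = 3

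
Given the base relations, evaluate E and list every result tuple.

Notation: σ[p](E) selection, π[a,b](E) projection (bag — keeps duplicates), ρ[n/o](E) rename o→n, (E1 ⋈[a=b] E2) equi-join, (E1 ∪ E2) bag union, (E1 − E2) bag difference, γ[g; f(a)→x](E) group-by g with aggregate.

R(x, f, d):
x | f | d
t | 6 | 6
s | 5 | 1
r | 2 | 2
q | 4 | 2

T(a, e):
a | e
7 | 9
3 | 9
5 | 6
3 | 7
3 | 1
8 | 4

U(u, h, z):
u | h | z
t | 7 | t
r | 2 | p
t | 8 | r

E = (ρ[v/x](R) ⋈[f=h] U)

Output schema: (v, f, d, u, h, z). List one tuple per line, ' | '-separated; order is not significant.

Per-node cardinality:
  R → 4
  ρ[v/x](R) → 4
  U → 3
  (ρ[v/x](R) ⋈[f=h] U) → 1

== RESULT ==
v | f | d | u | h | z
r | 2 | 2 | r | 2 | p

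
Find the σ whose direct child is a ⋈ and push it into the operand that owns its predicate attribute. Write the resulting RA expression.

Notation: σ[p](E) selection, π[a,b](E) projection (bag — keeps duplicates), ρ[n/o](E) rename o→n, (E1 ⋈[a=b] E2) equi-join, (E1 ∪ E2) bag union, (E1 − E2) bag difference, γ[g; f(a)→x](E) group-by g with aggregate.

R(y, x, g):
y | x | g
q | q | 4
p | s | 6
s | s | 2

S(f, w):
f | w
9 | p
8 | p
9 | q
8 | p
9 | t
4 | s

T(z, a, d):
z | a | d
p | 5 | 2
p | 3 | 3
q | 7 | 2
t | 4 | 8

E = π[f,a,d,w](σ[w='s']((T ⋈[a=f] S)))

σ filters on w, owned by the right side.
E' = π[f,a,d,w]((T ⋈[a=f] σ[w='s'](S)))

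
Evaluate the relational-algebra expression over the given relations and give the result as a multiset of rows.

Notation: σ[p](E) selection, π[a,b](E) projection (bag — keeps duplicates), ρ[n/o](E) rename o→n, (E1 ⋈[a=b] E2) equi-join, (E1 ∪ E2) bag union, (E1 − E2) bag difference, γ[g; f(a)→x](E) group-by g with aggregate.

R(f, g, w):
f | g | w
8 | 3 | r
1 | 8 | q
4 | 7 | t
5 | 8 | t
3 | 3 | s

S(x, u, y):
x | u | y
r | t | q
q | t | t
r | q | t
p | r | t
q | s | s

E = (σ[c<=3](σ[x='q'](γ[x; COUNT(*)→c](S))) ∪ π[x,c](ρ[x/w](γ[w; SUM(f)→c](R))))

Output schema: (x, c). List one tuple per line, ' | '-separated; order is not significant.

Per-node cardinality:
  S → 5
  γ[x; COUNT(*)→c](S) → 3
  σ[x='q'](γ[x; COUNT(*)→c](S)) → 1
  σ[c<=3](σ[x='q'](γ[x; COUNT(*)→c](S))) → 1
  R → 5
  γ[w; SUM(f)→c](R) → 4
  ρ[x/w](γ[w; SUM(f)→c](R)) → 4
  π[x,c](ρ[x/w](γ[w; SUM(f)→c](R))) → 4
  (σ[c<=3](σ[x='q'](γ[x; COUNT(*)→c](S))) ∪ π[x,c](ρ[x/w](γ[w; SUM(f)→c](R)))) → 5

== RESULT ==
x | c
q | 1
q | 2
r | 8
s | 3
t | 9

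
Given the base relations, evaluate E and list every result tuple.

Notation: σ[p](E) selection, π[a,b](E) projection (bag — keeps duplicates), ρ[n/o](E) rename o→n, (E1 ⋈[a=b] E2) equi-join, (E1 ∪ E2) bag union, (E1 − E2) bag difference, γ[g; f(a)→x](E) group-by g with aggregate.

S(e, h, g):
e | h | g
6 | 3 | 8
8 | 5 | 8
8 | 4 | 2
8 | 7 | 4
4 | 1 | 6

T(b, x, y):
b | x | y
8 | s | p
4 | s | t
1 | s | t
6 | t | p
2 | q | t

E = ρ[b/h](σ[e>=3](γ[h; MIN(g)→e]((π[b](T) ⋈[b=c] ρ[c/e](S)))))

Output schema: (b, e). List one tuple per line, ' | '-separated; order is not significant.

Row counts bottom-up:
  T → 5
  π[b](T) → 5
  S → 5
  ρ[c/e](S) → 5
  (π[b](T) ⋈[b=c] ρ[c/e](S)) → 5
  γ[h; MIN(g)→e]((π[b](T) ⋈[b=c] ρ[c/e](S))) → 5
  σ[e>=3](γ[h; MIN(g)→e]((π[b](T) ⋈[b=c] ρ[c/e](S)))) → 4
  ρ[b/h](σ[e>=3](γ[h; MIN(g)→e]((π[b](T) ⋈[b=c] ρ[c/e](S))))) → 4

== RESULT ==
b | e
1 | 6
3 | 8
5 | 8
7 | 4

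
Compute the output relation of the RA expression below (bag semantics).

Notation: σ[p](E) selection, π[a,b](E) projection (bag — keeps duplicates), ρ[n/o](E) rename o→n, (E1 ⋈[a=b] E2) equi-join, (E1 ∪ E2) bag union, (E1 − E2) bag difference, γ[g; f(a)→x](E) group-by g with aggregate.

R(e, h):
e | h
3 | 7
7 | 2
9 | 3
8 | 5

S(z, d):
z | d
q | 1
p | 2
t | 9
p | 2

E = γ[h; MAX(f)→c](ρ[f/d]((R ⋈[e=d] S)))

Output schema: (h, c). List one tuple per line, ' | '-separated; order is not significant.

Per-node cardinality:
  R → 4
  S → 4
  (R ⋈[e=d] S) → 1
  ρ[f/d]((R ⋈[e=d] S)) → 1
  γ[h; MAX(f)→c](ρ[f/d]((R ⋈[e=d] S))) → 1

== RESULT ==
h | c
3 | 9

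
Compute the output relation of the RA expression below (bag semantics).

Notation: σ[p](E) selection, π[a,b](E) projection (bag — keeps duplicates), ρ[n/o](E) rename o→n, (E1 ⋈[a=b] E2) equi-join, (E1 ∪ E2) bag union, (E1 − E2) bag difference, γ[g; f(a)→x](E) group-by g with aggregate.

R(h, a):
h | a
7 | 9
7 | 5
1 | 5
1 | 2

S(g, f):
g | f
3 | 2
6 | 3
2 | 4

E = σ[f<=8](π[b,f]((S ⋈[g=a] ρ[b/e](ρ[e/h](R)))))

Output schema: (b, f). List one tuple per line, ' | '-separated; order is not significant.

Per-node cardinality:
  S → 3
  R → 4
  ρ[e/h](R) → 4
  ρ[b/e](ρ[e/h](R)) → 4
  (S ⋈[g=a] ρ[b/e](ρ[e/h](R))) → 1
  π[b,f]((S ⋈[g=a] ρ[b/e](ρ[e/h](R)))) → 1
  σ[f<=8](π[b,f]((S ⋈[g=a] ρ[b/e](ρ[e/h](R))))) → 1

== RESULT ==
b | f
1 | 4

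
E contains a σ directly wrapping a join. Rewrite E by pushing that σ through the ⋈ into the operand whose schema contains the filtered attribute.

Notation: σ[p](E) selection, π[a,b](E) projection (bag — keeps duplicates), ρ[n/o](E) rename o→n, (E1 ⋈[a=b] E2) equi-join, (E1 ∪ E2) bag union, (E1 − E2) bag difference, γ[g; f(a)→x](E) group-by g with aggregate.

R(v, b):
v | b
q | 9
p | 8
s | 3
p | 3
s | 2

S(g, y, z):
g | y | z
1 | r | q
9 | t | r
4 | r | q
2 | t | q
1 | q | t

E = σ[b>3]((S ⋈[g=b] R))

σ filters on b, owned by the right side.
E' = (S ⋈[g=b] σ[b>3](R))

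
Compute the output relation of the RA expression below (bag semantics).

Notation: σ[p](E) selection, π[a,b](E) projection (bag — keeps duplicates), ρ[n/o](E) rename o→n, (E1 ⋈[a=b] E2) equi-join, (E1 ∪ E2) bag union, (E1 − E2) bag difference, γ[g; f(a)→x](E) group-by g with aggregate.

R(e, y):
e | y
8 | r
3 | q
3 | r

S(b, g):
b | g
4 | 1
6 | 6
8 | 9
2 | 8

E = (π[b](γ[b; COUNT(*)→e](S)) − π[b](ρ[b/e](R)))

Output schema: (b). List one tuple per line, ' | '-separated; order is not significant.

Row counts bottom-up:
  S → 4
  γ[b; COUNT(*)→e](S) → 4
  π[b](γ[b; COUNT(*)→e](S)) → 4
  R → 3
  ρ[b/e](R) → 3
  π[b](ρ[b/e](R)) → 3
  (π[b](γ[b; COUNT(*)→e](S)) − π[b](ρ[b/e](R))) → 3

== RESULT ==
b
2
4
6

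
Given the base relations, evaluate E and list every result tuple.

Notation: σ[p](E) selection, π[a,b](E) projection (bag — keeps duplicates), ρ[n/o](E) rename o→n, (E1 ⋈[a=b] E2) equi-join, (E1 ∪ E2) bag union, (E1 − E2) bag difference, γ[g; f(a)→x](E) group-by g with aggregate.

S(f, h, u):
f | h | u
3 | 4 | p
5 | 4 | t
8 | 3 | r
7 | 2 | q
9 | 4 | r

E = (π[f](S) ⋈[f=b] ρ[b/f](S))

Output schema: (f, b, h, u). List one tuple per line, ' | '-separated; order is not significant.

Per-node cardinality:
  S → 5
  π[f](S) → 5
  S → 5
  ρ[b/f](S) → 5
  (π[f](S) ⋈[f=b] ρ[b/f](S)) → 5

== RESULT ==
f | b | h | u
3 | 3 | 4 | p
5 | 5 | 4 | t
7 | 7 | 2 | q
8 | 8 | 3 | r
9 | 9 | 4 | r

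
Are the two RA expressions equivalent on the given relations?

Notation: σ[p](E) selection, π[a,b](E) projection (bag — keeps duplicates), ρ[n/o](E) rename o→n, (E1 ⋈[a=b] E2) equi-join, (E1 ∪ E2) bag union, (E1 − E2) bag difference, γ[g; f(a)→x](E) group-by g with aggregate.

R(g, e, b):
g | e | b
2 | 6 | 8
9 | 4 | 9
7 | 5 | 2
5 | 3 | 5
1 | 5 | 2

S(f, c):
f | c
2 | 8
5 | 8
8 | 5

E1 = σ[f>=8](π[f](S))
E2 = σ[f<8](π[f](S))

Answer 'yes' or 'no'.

E1 row counts bottom-up:
  S → 3
  π[f](S) → 3
  σ[f>=8](π[f](S)) → 1
E2 row counts bottom-up:
  S → 3
  π[f](S) → 3
  σ[f<8](π[f](S)) → 2

E1 result:
f
8
E2 result:
f
2
5
Witness: (8,) appears 1× in E1 but 0× in E2.

no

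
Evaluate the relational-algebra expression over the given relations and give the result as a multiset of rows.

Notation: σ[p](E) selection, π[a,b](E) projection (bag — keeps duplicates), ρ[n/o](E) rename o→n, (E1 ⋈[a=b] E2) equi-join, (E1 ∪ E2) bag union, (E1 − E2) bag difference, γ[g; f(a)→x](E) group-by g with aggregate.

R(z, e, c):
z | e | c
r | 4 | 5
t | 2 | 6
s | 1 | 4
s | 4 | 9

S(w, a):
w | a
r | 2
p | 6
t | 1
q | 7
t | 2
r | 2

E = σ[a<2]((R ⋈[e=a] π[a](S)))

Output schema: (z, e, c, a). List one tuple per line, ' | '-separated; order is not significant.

Stepwise |·|:
  R → 4
  S → 6
  π[a](S) → 6
  (R ⋈[e=a] π[a](S)) → 4
  σ[a<2]((R ⋈[e=a] π[a](S))) → 1

== RESULT ==
z | e | c | a
s | 1 | 4 | 1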